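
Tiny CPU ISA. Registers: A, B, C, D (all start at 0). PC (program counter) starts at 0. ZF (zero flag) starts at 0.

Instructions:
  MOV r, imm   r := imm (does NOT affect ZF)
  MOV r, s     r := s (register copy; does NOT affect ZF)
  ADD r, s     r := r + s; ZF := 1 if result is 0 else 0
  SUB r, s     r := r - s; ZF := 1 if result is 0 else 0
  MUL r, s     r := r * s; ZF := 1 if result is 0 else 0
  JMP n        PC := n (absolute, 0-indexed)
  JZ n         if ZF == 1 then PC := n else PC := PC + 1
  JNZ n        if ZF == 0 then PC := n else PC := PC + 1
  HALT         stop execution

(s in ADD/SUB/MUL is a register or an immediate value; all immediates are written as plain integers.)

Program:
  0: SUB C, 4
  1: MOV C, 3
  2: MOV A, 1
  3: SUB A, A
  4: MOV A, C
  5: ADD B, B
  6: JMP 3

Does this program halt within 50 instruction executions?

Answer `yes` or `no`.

Step 1: PC=0 exec 'SUB C, 4'. After: A=0 B=0 C=-4 D=0 ZF=0 PC=1
Step 2: PC=1 exec 'MOV C, 3'. After: A=0 B=0 C=3 D=0 ZF=0 PC=2
Step 3: PC=2 exec 'MOV A, 1'. After: A=1 B=0 C=3 D=0 ZF=0 PC=3
Step 4: PC=3 exec 'SUB A, A'. After: A=0 B=0 C=3 D=0 ZF=1 PC=4
Step 5: PC=4 exec 'MOV A, C'. After: A=3 B=0 C=3 D=0 ZF=1 PC=5
Step 6: PC=5 exec 'ADD B, B'. After: A=3 B=0 C=3 D=0 ZF=1 PC=6
Step 7: PC=6 exec 'JMP 3'. After: A=3 B=0 C=3 D=0 ZF=1 PC=3
Step 8: PC=3 exec 'SUB A, A'. After: A=0 B=0 C=3 D=0 ZF=1 PC=4
State after step 8 equals state after step 4: the program is in a cycle of length 4 and will never halt.

Answer: no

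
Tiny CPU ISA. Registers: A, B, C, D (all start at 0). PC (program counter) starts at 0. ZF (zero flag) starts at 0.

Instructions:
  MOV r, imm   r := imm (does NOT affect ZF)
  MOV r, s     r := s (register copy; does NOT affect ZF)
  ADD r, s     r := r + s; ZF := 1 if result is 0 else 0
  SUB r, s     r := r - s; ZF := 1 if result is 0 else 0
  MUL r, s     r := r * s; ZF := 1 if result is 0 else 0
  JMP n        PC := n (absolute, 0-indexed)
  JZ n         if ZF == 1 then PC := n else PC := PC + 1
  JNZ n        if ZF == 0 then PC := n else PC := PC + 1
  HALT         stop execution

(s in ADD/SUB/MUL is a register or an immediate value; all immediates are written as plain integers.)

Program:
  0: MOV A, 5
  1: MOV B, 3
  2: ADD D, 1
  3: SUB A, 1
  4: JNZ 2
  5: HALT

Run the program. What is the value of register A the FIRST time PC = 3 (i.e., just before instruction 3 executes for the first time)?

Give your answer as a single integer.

Step 1: PC=0 exec 'MOV A, 5'. After: A=5 B=0 C=0 D=0 ZF=0 PC=1
Step 2: PC=1 exec 'MOV B, 3'. After: A=5 B=3 C=0 D=0 ZF=0 PC=2
Step 3: PC=2 exec 'ADD D, 1'. After: A=5 B=3 C=0 D=1 ZF=0 PC=3
First time PC=3: A=5

5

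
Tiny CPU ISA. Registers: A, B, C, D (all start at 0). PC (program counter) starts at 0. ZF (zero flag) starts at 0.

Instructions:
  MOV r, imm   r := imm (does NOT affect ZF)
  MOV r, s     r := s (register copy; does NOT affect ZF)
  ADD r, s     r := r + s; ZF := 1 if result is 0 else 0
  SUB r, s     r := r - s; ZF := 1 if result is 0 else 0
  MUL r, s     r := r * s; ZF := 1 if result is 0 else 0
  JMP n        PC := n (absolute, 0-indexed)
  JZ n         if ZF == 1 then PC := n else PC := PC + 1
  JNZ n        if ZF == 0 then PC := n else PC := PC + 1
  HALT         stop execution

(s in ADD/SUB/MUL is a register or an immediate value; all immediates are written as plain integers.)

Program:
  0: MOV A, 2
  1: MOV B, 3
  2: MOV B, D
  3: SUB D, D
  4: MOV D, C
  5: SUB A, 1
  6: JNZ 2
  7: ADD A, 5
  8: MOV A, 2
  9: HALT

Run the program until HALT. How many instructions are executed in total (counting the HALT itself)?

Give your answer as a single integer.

Step 1: PC=0 exec 'MOV A, 2'. After: A=2 B=0 C=0 D=0 ZF=0 PC=1
Step 2: PC=1 exec 'MOV B, 3'. After: A=2 B=3 C=0 D=0 ZF=0 PC=2
Step 3: PC=2 exec 'MOV B, D'. After: A=2 B=0 C=0 D=0 ZF=0 PC=3
Step 4: PC=3 exec 'SUB D, D'. After: A=2 B=0 C=0 D=0 ZF=1 PC=4
Step 5: PC=4 exec 'MOV D, C'. After: A=2 B=0 C=0 D=0 ZF=1 PC=5
Step 6: PC=5 exec 'SUB A, 1'. After: A=1 B=0 C=0 D=0 ZF=0 PC=6
Step 7: PC=6 exec 'JNZ 2'. After: A=1 B=0 C=0 D=0 ZF=0 PC=2
Step 8: PC=2 exec 'MOV B, D'. After: A=1 B=0 C=0 D=0 ZF=0 PC=3
Step 9: PC=3 exec 'SUB D, D'. After: A=1 B=0 C=0 D=0 ZF=1 PC=4
Step 10: PC=4 exec 'MOV D, C'. After: A=1 B=0 C=0 D=0 ZF=1 PC=5
Step 11: PC=5 exec 'SUB A, 1'. After: A=0 B=0 C=0 D=0 ZF=1 PC=6
Step 12: PC=6 exec 'JNZ 2'. After: A=0 B=0 C=0 D=0 ZF=1 PC=7
Step 13: PC=7 exec 'ADD A, 5'. After: A=5 B=0 C=0 D=0 ZF=0 PC=8
Step 14: PC=8 exec 'MOV A, 2'. After: A=2 B=0 C=0 D=0 ZF=0 PC=9
Step 15: PC=9 exec 'HALT'. After: A=2 B=0 C=0 D=0 ZF=0 PC=9 HALTED
Total instructions executed: 15

Answer: 15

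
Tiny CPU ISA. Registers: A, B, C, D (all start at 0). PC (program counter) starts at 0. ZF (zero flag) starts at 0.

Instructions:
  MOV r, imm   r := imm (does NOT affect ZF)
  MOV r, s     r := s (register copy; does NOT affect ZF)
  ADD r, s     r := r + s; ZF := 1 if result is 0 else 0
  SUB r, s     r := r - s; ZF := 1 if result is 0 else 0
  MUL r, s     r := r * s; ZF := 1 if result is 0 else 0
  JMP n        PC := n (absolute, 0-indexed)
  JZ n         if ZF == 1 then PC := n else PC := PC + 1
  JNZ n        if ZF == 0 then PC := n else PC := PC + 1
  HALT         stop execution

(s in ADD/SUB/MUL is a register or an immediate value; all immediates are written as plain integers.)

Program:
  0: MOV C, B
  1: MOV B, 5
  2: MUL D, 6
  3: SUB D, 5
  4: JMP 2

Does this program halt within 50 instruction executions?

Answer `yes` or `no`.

Answer: no

Derivation:
Step 1: PC=0 exec 'MOV C, B'. After: A=0 B=0 C=0 D=0 ZF=0 PC=1
Step 2: PC=1 exec 'MOV B, 5'. After: A=0 B=5 C=0 D=0 ZF=0 PC=2
Step 3: PC=2 exec 'MUL D, 6'. After: A=0 B=5 C=0 D=0 ZF=1 PC=3
Step 4: PC=3 exec 'SUB D, 5'. After: A=0 B=5 C=0 D=-5 ZF=0 PC=4
Step 5: PC=4 exec 'JMP 2'. After: A=0 B=5 C=0 D=-5 ZF=0 PC=2
Step 6: PC=2 exec 'MUL D, 6'. After: A=0 B=5 C=0 D=-30 ZF=0 PC=3
Step 7: PC=3 exec 'SUB D, 5'. After: A=0 B=5 C=0 D=-35 ZF=0 PC=4
Step 8: PC=4 exec 'JMP 2'. After: A=0 B=5 C=0 D=-35 ZF=0 PC=2
Step 9: PC=2 exec 'MUL D, 6'. After: A=0 B=5 C=0 D=-210 ZF=0 PC=3
Step 10: PC=3 exec 'SUB D, 5'. After: A=0 B=5 C=0 D=-215 ZF=0 PC=4
Step 11: PC=4 exec 'JMP 2'. After: A=0 B=5 C=0 D=-215 ZF=0 PC=2
Step 12: PC=2 exec 'MUL D, 6'. After: A=0 B=5 C=0 D=-1290 ZF=0 PC=3
Step 13: PC=3 exec 'SUB D, 5'. After: A=0 B=5 C=0 D=-1295 ZF=0 PC=4
Step 14: PC=4 exec 'JMP 2'. After: A=0 B=5 C=0 D=-1295 ZF=0 PC=2
Step 15: PC=2 exec 'MUL D, 6'. After: A=0 B=5 C=0 D=-7770 ZF=0 PC=3
After 50 steps: not halted. PC revisits the same instructions with no path to HALT; will never halt.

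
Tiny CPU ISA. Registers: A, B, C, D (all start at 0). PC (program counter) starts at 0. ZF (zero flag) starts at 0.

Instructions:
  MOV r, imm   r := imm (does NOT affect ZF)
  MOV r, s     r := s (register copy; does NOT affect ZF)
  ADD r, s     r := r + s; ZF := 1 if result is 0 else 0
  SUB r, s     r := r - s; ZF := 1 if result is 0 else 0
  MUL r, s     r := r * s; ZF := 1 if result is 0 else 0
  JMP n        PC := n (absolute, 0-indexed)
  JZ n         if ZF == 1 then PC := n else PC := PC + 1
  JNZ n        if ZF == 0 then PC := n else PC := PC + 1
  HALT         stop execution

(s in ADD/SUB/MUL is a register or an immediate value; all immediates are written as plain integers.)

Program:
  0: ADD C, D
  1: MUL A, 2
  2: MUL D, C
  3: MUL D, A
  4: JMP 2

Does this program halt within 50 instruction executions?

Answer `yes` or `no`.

Step 1: PC=0 exec 'ADD C, D'. After: A=0 B=0 C=0 D=0 ZF=1 PC=1
Step 2: PC=1 exec 'MUL A, 2'. After: A=0 B=0 C=0 D=0 ZF=1 PC=2
Step 3: PC=2 exec 'MUL D, C'. After: A=0 B=0 C=0 D=0 ZF=1 PC=3
Step 4: PC=3 exec 'MUL D, A'. After: A=0 B=0 C=0 D=0 ZF=1 PC=4
Step 5: PC=4 exec 'JMP 2'. After: A=0 B=0 C=0 D=0 ZF=1 PC=2
State after step 5 equals state after step 2: the program is in a cycle of length 3 and will never halt.

Answer: no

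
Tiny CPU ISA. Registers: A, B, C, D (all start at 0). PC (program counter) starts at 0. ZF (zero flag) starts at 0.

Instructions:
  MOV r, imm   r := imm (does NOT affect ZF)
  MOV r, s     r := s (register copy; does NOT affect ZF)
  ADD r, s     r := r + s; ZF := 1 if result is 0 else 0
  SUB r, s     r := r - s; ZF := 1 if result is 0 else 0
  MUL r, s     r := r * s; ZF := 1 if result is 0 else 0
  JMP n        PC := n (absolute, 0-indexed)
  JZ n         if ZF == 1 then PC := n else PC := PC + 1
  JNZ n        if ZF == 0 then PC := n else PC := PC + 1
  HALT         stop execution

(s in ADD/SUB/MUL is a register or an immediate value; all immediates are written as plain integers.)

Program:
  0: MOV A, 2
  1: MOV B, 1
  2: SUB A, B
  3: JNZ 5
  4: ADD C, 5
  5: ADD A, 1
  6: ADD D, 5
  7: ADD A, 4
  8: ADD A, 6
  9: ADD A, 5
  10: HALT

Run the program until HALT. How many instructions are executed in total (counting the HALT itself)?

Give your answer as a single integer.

Answer: 10

Derivation:
Step 1: PC=0 exec 'MOV A, 2'. After: A=2 B=0 C=0 D=0 ZF=0 PC=1
Step 2: PC=1 exec 'MOV B, 1'. After: A=2 B=1 C=0 D=0 ZF=0 PC=2
Step 3: PC=2 exec 'SUB A, B'. After: A=1 B=1 C=0 D=0 ZF=0 PC=3
Step 4: PC=3 exec 'JNZ 5'. After: A=1 B=1 C=0 D=0 ZF=0 PC=5
Step 5: PC=5 exec 'ADD A, 1'. After: A=2 B=1 C=0 D=0 ZF=0 PC=6
Step 6: PC=6 exec 'ADD D, 5'. After: A=2 B=1 C=0 D=5 ZF=0 PC=7
Step 7: PC=7 exec 'ADD A, 4'. After: A=6 B=1 C=0 D=5 ZF=0 PC=8
Step 8: PC=8 exec 'ADD A, 6'. After: A=12 B=1 C=0 D=5 ZF=0 PC=9
Step 9: PC=9 exec 'ADD A, 5'. After: A=17 B=1 C=0 D=5 ZF=0 PC=10
Step 10: PC=10 exec 'HALT'. After: A=17 B=1 C=0 D=5 ZF=0 PC=10 HALTED
Total instructions executed: 10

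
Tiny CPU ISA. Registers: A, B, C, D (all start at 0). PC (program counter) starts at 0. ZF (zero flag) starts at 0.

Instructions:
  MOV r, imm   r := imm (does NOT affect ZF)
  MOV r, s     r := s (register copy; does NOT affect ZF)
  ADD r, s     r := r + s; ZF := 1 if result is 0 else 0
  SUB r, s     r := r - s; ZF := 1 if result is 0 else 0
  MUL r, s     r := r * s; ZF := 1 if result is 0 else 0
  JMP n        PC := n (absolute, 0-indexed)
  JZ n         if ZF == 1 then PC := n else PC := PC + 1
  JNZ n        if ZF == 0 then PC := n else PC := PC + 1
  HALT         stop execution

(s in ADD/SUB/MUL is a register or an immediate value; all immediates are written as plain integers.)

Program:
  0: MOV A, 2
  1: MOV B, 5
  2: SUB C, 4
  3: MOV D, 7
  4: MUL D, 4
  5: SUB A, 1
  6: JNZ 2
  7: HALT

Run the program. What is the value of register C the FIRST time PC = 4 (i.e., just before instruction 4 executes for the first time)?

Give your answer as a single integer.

Step 1: PC=0 exec 'MOV A, 2'. After: A=2 B=0 C=0 D=0 ZF=0 PC=1
Step 2: PC=1 exec 'MOV B, 5'. After: A=2 B=5 C=0 D=0 ZF=0 PC=2
Step 3: PC=2 exec 'SUB C, 4'. After: A=2 B=5 C=-4 D=0 ZF=0 PC=3
Step 4: PC=3 exec 'MOV D, 7'. After: A=2 B=5 C=-4 D=7 ZF=0 PC=4
First time PC=4: C=-4

-4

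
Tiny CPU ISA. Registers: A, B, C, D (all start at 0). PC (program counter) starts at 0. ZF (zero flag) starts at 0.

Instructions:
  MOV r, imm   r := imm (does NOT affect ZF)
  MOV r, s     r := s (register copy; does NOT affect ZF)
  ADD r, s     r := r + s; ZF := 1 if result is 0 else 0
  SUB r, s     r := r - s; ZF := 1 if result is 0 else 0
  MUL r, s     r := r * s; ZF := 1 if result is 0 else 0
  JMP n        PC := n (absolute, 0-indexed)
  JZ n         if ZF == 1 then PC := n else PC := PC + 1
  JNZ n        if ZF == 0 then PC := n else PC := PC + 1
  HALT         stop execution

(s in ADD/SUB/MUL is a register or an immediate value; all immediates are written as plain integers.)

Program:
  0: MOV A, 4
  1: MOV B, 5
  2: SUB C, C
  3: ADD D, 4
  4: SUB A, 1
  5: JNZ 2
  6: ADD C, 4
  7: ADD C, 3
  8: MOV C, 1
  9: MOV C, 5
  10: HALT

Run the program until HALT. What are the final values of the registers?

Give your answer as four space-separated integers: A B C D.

Step 1: PC=0 exec 'MOV A, 4'. After: A=4 B=0 C=0 D=0 ZF=0 PC=1
Step 2: PC=1 exec 'MOV B, 5'. After: A=4 B=5 C=0 D=0 ZF=0 PC=2
Step 3: PC=2 exec 'SUB C, C'. After: A=4 B=5 C=0 D=0 ZF=1 PC=3
Step 4: PC=3 exec 'ADD D, 4'. After: A=4 B=5 C=0 D=4 ZF=0 PC=4
Step 5: PC=4 exec 'SUB A, 1'. After: A=3 B=5 C=0 D=4 ZF=0 PC=5
Step 6: PC=5 exec 'JNZ 2'. After: A=3 B=5 C=0 D=4 ZF=0 PC=2
Step 7: PC=2 exec 'SUB C, C'. After: A=3 B=5 C=0 D=4 ZF=1 PC=3
Step 8: PC=3 exec 'ADD D, 4'. After: A=3 B=5 C=0 D=8 ZF=0 PC=4
Step 9: PC=4 exec 'SUB A, 1'. After: A=2 B=5 C=0 D=8 ZF=0 PC=5
Step 10: PC=5 exec 'JNZ 2'. After: A=2 B=5 C=0 D=8 ZF=0 PC=2
Step 11: PC=2 exec 'SUB C, C'. After: A=2 B=5 C=0 D=8 ZF=1 PC=3
Step 12: PC=3 exec 'ADD D, 4'. After: A=2 B=5 C=0 D=12 ZF=0 PC=4
Step 13: PC=4 exec 'SUB A, 1'. After: A=1 B=5 C=0 D=12 ZF=0 PC=5
Step 14: PC=5 exec 'JNZ 2'. After: A=1 B=5 C=0 D=12 ZF=0 PC=2
Step 15: PC=2 exec 'SUB C, C'. After: A=1 B=5 C=0 D=12 ZF=1 PC=3
Step 16: PC=3 exec 'ADD D, 4'. After: A=1 B=5 C=0 D=16 ZF=0 PC=4
Step 17: PC=4 exec 'SUB A, 1'. After: A=0 B=5 C=0 D=16 ZF=1 PC=5
Step 18: PC=5 exec 'JNZ 2'. After: A=0 B=5 C=0 D=16 ZF=1 PC=6
Step 19: PC=6 exec 'ADD C, 4'. After: A=0 B=5 C=4 D=16 ZF=0 PC=7
Step 20: PC=7 exec 'ADD C, 3'. After: A=0 B=5 C=7 D=16 ZF=0 PC=8
Step 21: PC=8 exec 'MOV C, 1'. After: A=0 B=5 C=1 D=16 ZF=0 PC=9
Step 22: PC=9 exec 'MOV C, 5'. After: A=0 B=5 C=5 D=16 ZF=0 PC=10
Step 23: PC=10 exec 'HALT'. After: A=0 B=5 C=5 D=16 ZF=0 PC=10 HALTED

Answer: 0 5 5 16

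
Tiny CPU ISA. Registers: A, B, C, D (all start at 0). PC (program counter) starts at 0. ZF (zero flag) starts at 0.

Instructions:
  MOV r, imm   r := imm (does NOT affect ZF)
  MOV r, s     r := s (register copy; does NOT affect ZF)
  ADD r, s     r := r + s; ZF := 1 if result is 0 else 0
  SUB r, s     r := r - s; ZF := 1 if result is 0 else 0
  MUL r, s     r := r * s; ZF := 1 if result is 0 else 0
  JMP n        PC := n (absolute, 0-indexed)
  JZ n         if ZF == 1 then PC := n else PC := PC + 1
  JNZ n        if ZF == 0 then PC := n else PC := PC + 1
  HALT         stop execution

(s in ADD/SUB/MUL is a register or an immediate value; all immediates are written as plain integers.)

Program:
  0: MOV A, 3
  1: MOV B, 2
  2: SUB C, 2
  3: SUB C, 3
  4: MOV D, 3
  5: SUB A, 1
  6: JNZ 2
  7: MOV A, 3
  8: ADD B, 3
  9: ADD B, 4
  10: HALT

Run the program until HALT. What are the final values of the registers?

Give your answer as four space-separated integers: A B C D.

Step 1: PC=0 exec 'MOV A, 3'. After: A=3 B=0 C=0 D=0 ZF=0 PC=1
Step 2: PC=1 exec 'MOV B, 2'. After: A=3 B=2 C=0 D=0 ZF=0 PC=2
Step 3: PC=2 exec 'SUB C, 2'. After: A=3 B=2 C=-2 D=0 ZF=0 PC=3
Step 4: PC=3 exec 'SUB C, 3'. After: A=3 B=2 C=-5 D=0 ZF=0 PC=4
Step 5: PC=4 exec 'MOV D, 3'. After: A=3 B=2 C=-5 D=3 ZF=0 PC=5
Step 6: PC=5 exec 'SUB A, 1'. After: A=2 B=2 C=-5 D=3 ZF=0 PC=6
Step 7: PC=6 exec 'JNZ 2'. After: A=2 B=2 C=-5 D=3 ZF=0 PC=2
Step 8: PC=2 exec 'SUB C, 2'. After: A=2 B=2 C=-7 D=3 ZF=0 PC=3
Step 9: PC=3 exec 'SUB C, 3'. After: A=2 B=2 C=-10 D=3 ZF=0 PC=4
Step 10: PC=4 exec 'MOV D, 3'. After: A=2 B=2 C=-10 D=3 ZF=0 PC=5
Step 11: PC=5 exec 'SUB A, 1'. After: A=1 B=2 C=-10 D=3 ZF=0 PC=6
Step 12: PC=6 exec 'JNZ 2'. After: A=1 B=2 C=-10 D=3 ZF=0 PC=2
Step 13: PC=2 exec 'SUB C, 2'. After: A=1 B=2 C=-12 D=3 ZF=0 PC=3
Step 14: PC=3 exec 'SUB C, 3'. After: A=1 B=2 C=-15 D=3 ZF=0 PC=4
Step 15: PC=4 exec 'MOV D, 3'. After: A=1 B=2 C=-15 D=3 ZF=0 PC=5
Step 16: PC=5 exec 'SUB A, 1'. After: A=0 B=2 C=-15 D=3 ZF=1 PC=6
Step 17: PC=6 exec 'JNZ 2'. After: A=0 B=2 C=-15 D=3 ZF=1 PC=7
Step 18: PC=7 exec 'MOV A, 3'. After: A=3 B=2 C=-15 D=3 ZF=1 PC=8
Step 19: PC=8 exec 'ADD B, 3'. After: A=3 B=5 C=-15 D=3 ZF=0 PC=9
Step 20: PC=9 exec 'ADD B, 4'. After: A=3 B=9 C=-15 D=3 ZF=0 PC=10
Step 21: PC=10 exec 'HALT'. After: A=3 B=9 C=-15 D=3 ZF=0 PC=10 HALTED

Answer: 3 9 -15 3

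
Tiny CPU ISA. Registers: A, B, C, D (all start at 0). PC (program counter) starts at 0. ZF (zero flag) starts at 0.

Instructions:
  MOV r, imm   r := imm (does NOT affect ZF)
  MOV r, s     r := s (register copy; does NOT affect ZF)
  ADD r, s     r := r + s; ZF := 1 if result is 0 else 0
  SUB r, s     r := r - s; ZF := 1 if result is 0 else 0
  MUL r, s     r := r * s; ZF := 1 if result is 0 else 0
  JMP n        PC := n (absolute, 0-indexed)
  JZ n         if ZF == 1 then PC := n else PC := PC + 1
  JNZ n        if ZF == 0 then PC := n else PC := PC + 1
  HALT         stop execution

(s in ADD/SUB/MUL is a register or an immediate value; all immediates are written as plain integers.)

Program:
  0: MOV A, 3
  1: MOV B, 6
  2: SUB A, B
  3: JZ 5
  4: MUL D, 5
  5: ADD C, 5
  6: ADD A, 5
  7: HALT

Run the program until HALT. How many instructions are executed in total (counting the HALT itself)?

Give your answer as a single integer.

Answer: 8

Derivation:
Step 1: PC=0 exec 'MOV A, 3'. After: A=3 B=0 C=0 D=0 ZF=0 PC=1
Step 2: PC=1 exec 'MOV B, 6'. After: A=3 B=6 C=0 D=0 ZF=0 PC=2
Step 3: PC=2 exec 'SUB A, B'. After: A=-3 B=6 C=0 D=0 ZF=0 PC=3
Step 4: PC=3 exec 'JZ 5'. After: A=-3 B=6 C=0 D=0 ZF=0 PC=4
Step 5: PC=4 exec 'MUL D, 5'. After: A=-3 B=6 C=0 D=0 ZF=1 PC=5
Step 6: PC=5 exec 'ADD C, 5'. After: A=-3 B=6 C=5 D=0 ZF=0 PC=6
Step 7: PC=6 exec 'ADD A, 5'. After: A=2 B=6 C=5 D=0 ZF=0 PC=7
Step 8: PC=7 exec 'HALT'. After: A=2 B=6 C=5 D=0 ZF=0 PC=7 HALTED
Total instructions executed: 8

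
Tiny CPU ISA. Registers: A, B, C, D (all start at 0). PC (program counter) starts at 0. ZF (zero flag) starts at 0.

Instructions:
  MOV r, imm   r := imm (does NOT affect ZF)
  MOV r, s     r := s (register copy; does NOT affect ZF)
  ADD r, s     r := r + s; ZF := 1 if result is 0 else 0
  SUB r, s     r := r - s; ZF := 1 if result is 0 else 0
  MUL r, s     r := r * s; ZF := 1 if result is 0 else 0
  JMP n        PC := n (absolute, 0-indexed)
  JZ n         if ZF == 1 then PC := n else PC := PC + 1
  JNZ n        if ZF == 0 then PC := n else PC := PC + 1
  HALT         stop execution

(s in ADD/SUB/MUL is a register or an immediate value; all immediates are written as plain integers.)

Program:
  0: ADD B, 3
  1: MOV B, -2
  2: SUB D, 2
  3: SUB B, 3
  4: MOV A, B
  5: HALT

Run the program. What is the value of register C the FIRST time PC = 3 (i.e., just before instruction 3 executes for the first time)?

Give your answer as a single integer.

Step 1: PC=0 exec 'ADD B, 3'. After: A=0 B=3 C=0 D=0 ZF=0 PC=1
Step 2: PC=1 exec 'MOV B, -2'. After: A=0 B=-2 C=0 D=0 ZF=0 PC=2
Step 3: PC=2 exec 'SUB D, 2'. After: A=0 B=-2 C=0 D=-2 ZF=0 PC=3
First time PC=3: C=0

0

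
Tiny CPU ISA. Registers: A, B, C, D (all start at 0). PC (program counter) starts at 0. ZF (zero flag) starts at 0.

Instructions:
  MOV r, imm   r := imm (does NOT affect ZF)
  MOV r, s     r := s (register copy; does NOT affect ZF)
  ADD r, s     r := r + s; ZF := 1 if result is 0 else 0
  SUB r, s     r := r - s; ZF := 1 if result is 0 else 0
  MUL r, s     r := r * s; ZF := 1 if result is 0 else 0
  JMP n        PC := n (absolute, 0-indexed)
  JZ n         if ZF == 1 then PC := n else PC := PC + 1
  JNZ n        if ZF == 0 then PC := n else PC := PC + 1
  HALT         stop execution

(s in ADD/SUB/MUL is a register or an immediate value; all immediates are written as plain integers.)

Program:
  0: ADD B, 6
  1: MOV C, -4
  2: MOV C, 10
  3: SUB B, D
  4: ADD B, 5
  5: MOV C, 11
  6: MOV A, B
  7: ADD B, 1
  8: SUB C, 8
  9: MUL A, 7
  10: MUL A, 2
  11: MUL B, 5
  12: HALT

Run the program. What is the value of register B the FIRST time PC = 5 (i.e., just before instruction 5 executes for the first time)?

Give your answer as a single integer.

Step 1: PC=0 exec 'ADD B, 6'. After: A=0 B=6 C=0 D=0 ZF=0 PC=1
Step 2: PC=1 exec 'MOV C, -4'. After: A=0 B=6 C=-4 D=0 ZF=0 PC=2
Step 3: PC=2 exec 'MOV C, 10'. After: A=0 B=6 C=10 D=0 ZF=0 PC=3
Step 4: PC=3 exec 'SUB B, D'. After: A=0 B=6 C=10 D=0 ZF=0 PC=4
Step 5: PC=4 exec 'ADD B, 5'. After: A=0 B=11 C=10 D=0 ZF=0 PC=5
First time PC=5: B=11

11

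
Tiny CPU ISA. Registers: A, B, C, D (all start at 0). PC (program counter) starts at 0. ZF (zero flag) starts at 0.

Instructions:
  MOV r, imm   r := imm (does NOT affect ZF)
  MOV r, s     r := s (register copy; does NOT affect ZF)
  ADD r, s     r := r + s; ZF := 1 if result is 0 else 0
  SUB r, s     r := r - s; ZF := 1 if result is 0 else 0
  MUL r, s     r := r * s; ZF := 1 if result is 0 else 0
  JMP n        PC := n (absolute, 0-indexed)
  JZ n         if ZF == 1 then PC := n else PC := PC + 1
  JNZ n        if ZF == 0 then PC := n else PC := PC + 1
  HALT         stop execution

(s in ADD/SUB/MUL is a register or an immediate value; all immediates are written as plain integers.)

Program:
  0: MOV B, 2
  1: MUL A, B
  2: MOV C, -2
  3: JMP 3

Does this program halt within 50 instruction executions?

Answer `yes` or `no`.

Step 1: PC=0 exec 'MOV B, 2'. After: A=0 B=2 C=0 D=0 ZF=0 PC=1
Step 2: PC=1 exec 'MUL A, B'. After: A=0 B=2 C=0 D=0 ZF=1 PC=2
Step 3: PC=2 exec 'MOV C, -2'. After: A=0 B=2 C=-2 D=0 ZF=1 PC=3
Step 4: PC=3 exec 'JMP 3'. After: A=0 B=2 C=-2 D=0 ZF=1 PC=3
State after step 4 equals state after step 3: the program is in a cycle of length 1 and will never halt.

Answer: no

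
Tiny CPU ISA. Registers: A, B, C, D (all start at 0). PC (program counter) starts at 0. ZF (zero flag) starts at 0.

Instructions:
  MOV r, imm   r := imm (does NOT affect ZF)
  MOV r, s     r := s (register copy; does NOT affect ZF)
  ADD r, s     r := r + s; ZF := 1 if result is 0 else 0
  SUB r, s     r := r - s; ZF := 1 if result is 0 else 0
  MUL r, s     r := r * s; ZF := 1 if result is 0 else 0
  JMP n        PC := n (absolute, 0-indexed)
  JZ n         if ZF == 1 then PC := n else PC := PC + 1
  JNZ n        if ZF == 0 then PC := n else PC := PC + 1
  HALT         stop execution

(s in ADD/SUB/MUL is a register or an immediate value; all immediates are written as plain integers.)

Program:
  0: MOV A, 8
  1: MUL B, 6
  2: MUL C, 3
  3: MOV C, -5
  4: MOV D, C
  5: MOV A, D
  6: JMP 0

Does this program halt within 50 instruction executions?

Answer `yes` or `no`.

Step 1: PC=0 exec 'MOV A, 8'. After: A=8 B=0 C=0 D=0 ZF=0 PC=1
Step 2: PC=1 exec 'MUL B, 6'. After: A=8 B=0 C=0 D=0 ZF=1 PC=2
Step 3: PC=2 exec 'MUL C, 3'. After: A=8 B=0 C=0 D=0 ZF=1 PC=3
Step 4: PC=3 exec 'MOV C, -5'. After: A=8 B=0 C=-5 D=0 ZF=1 PC=4
Step 5: PC=4 exec 'MOV D, C'. After: A=8 B=0 C=-5 D=-5 ZF=1 PC=5
Step 6: PC=5 exec 'MOV A, D'. After: A=-5 B=0 C=-5 D=-5 ZF=1 PC=6
Step 7: PC=6 exec 'JMP 0'. After: A=-5 B=0 C=-5 D=-5 ZF=1 PC=0
Step 8: PC=0 exec 'MOV A, 8'. After: A=8 B=0 C=-5 D=-5 ZF=1 PC=1
Step 9: PC=1 exec 'MUL B, 6'. After: A=8 B=0 C=-5 D=-5 ZF=1 PC=2
Step 10: PC=2 exec 'MUL C, 3'. After: A=8 B=0 C=-15 D=-5 ZF=0 PC=3
Step 11: PC=3 exec 'MOV C, -5'. After: A=8 B=0 C=-5 D=-5 ZF=0 PC=4
Step 12: PC=4 exec 'MOV D, C'. After: A=8 B=0 C=-5 D=-5 ZF=0 PC=5
Step 13: PC=5 exec 'MOV A, D'. After: A=-5 B=0 C=-5 D=-5 ZF=0 PC=6
Step 14: PC=6 exec 'JMP 0'. After: A=-5 B=0 C=-5 D=-5 ZF=0 PC=0
Step 15: PC=0 exec 'MOV A, 8'. After: A=8 B=0 C=-5 D=-5 ZF=0 PC=1
Step 16: PC=1 exec 'MUL B, 6'. After: A=8 B=0 C=-5 D=-5 ZF=1 PC=2
State after step 16 equals state after step 9: the program is in a cycle of length 7 and will never halt.

Answer: no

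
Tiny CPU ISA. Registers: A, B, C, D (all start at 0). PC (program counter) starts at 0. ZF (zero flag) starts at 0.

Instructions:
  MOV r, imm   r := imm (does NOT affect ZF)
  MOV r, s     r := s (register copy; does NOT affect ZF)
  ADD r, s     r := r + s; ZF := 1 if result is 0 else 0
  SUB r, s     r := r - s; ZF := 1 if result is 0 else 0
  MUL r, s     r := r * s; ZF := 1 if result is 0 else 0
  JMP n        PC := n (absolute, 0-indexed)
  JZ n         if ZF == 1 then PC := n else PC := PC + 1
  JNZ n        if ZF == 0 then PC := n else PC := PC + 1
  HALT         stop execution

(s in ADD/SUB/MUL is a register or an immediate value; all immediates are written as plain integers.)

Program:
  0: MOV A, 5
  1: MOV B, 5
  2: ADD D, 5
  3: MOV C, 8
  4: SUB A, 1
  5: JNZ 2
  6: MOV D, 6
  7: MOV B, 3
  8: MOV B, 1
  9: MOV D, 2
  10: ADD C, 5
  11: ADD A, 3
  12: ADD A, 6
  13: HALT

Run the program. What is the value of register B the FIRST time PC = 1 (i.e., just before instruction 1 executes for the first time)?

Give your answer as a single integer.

Step 1: PC=0 exec 'MOV A, 5'. After: A=5 B=0 C=0 D=0 ZF=0 PC=1
First time PC=1: B=0

0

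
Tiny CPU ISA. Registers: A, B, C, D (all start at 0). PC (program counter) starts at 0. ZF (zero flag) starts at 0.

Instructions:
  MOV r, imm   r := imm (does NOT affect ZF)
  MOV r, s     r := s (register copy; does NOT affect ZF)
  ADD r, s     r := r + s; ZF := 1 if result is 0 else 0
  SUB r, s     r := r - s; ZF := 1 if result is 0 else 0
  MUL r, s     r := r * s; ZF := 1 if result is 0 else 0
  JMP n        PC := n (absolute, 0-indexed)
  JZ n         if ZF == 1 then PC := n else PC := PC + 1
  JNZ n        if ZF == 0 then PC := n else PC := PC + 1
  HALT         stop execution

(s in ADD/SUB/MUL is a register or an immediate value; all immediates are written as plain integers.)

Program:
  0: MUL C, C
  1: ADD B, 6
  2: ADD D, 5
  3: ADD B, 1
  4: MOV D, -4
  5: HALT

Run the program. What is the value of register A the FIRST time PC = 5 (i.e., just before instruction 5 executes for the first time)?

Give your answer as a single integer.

Step 1: PC=0 exec 'MUL C, C'. After: A=0 B=0 C=0 D=0 ZF=1 PC=1
Step 2: PC=1 exec 'ADD B, 6'. After: A=0 B=6 C=0 D=0 ZF=0 PC=2
Step 3: PC=2 exec 'ADD D, 5'. After: A=0 B=6 C=0 D=5 ZF=0 PC=3
Step 4: PC=3 exec 'ADD B, 1'. After: A=0 B=7 C=0 D=5 ZF=0 PC=4
Step 5: PC=4 exec 'MOV D, -4'. After: A=0 B=7 C=0 D=-4 ZF=0 PC=5
First time PC=5: A=0

0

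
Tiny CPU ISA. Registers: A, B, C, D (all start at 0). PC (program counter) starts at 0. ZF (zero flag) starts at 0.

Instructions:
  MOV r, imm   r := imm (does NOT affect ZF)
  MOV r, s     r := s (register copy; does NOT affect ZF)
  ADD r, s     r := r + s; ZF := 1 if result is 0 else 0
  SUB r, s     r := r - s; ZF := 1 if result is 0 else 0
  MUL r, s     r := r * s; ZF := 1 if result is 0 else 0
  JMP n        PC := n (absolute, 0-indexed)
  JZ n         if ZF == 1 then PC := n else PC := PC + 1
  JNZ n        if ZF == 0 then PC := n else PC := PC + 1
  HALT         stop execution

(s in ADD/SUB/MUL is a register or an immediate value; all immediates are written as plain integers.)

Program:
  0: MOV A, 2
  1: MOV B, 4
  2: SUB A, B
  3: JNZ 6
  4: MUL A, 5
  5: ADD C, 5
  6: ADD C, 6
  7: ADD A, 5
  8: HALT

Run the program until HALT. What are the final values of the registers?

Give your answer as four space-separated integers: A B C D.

Step 1: PC=0 exec 'MOV A, 2'. After: A=2 B=0 C=0 D=0 ZF=0 PC=1
Step 2: PC=1 exec 'MOV B, 4'. After: A=2 B=4 C=0 D=0 ZF=0 PC=2
Step 3: PC=2 exec 'SUB A, B'. After: A=-2 B=4 C=0 D=0 ZF=0 PC=3
Step 4: PC=3 exec 'JNZ 6'. After: A=-2 B=4 C=0 D=0 ZF=0 PC=6
Step 5: PC=6 exec 'ADD C, 6'. After: A=-2 B=4 C=6 D=0 ZF=0 PC=7
Step 6: PC=7 exec 'ADD A, 5'. After: A=3 B=4 C=6 D=0 ZF=0 PC=8
Step 7: PC=8 exec 'HALT'. After: A=3 B=4 C=6 D=0 ZF=0 PC=8 HALTED

Answer: 3 4 6 0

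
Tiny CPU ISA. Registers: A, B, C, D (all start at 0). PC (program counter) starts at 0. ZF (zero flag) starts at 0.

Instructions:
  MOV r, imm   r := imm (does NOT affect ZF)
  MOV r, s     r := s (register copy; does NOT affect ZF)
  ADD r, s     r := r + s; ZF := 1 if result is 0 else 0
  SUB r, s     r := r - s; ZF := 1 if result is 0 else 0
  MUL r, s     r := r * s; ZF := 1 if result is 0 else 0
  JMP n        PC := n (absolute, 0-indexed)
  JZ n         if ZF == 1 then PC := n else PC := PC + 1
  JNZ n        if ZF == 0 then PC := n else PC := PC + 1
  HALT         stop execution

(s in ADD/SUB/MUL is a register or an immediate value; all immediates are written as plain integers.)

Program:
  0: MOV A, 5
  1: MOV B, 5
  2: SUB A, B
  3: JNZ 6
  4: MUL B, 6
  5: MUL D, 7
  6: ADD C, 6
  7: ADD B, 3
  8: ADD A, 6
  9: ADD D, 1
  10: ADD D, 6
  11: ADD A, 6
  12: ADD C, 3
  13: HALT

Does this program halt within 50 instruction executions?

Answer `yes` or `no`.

Answer: yes

Derivation:
Step 1: PC=0 exec 'MOV A, 5'. After: A=5 B=0 C=0 D=0 ZF=0 PC=1
Step 2: PC=1 exec 'MOV B, 5'. After: A=5 B=5 C=0 D=0 ZF=0 PC=2
Step 3: PC=2 exec 'SUB A, B'. After: A=0 B=5 C=0 D=0 ZF=1 PC=3
Step 4: PC=3 exec 'JNZ 6'. After: A=0 B=5 C=0 D=0 ZF=1 PC=4
Step 5: PC=4 exec 'MUL B, 6'. After: A=0 B=30 C=0 D=0 ZF=0 PC=5
Step 6: PC=5 exec 'MUL D, 7'. After: A=0 B=30 C=0 D=0 ZF=1 PC=6
Step 7: PC=6 exec 'ADD C, 6'. After: A=0 B=30 C=6 D=0 ZF=0 PC=7
Step 8: PC=7 exec 'ADD B, 3'. After: A=0 B=33 C=6 D=0 ZF=0 PC=8
Step 9: PC=8 exec 'ADD A, 6'. After: A=6 B=33 C=6 D=0 ZF=0 PC=9
Step 10: PC=9 exec 'ADD D, 1'. After: A=6 B=33 C=6 D=1 ZF=0 PC=10
Step 11: PC=10 exec 'ADD D, 6'. After: A=6 B=33 C=6 D=7 ZF=0 PC=11
Step 12: PC=11 exec 'ADD A, 6'. After: A=12 B=33 C=6 D=7 ZF=0 PC=12
Step 13: PC=12 exec 'ADD C, 3'. After: A=12 B=33 C=9 D=7 ZF=0 PC=13
Step 14: PC=13 exec 'HALT'. After: A=12 B=33 C=9 D=7 ZF=0 PC=13 HALTED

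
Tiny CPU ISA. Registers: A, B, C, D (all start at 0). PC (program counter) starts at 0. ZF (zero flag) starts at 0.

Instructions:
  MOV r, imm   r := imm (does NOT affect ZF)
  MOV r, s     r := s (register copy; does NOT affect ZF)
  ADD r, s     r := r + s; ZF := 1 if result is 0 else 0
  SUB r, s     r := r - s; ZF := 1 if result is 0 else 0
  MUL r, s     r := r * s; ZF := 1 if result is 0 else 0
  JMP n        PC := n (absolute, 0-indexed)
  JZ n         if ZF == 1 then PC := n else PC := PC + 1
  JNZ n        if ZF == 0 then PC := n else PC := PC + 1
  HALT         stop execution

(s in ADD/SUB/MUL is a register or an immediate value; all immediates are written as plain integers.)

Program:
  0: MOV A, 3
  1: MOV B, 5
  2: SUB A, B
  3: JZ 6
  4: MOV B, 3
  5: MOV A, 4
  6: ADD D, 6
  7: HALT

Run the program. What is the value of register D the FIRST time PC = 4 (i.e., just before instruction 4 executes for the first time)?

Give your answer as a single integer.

Step 1: PC=0 exec 'MOV A, 3'. After: A=3 B=0 C=0 D=0 ZF=0 PC=1
Step 2: PC=1 exec 'MOV B, 5'. After: A=3 B=5 C=0 D=0 ZF=0 PC=2
Step 3: PC=2 exec 'SUB A, B'. After: A=-2 B=5 C=0 D=0 ZF=0 PC=3
Step 4: PC=3 exec 'JZ 6'. After: A=-2 B=5 C=0 D=0 ZF=0 PC=4
First time PC=4: D=0

0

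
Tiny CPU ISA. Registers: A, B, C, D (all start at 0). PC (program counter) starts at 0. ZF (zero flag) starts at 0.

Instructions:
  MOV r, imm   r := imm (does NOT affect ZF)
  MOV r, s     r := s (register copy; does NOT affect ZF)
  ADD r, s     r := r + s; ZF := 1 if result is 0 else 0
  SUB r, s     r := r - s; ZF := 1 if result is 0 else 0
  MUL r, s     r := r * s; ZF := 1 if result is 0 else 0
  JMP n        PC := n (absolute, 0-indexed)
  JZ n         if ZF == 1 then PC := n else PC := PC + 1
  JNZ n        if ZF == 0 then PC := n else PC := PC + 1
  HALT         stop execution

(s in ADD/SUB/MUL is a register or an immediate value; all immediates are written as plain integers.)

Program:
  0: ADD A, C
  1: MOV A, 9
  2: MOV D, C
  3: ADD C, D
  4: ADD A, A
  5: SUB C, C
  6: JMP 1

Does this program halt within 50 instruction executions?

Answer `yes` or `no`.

Step 1: PC=0 exec 'ADD A, C'. After: A=0 B=0 C=0 D=0 ZF=1 PC=1
Step 2: PC=1 exec 'MOV A, 9'. After: A=9 B=0 C=0 D=0 ZF=1 PC=2
Step 3: PC=2 exec 'MOV D, C'. After: A=9 B=0 C=0 D=0 ZF=1 PC=3
Step 4: PC=3 exec 'ADD C, D'. After: A=9 B=0 C=0 D=0 ZF=1 PC=4
Step 5: PC=4 exec 'ADD A, A'. After: A=18 B=0 C=0 D=0 ZF=0 PC=5
Step 6: PC=5 exec 'SUB C, C'. After: A=18 B=0 C=0 D=0 ZF=1 PC=6
Step 7: PC=6 exec 'JMP 1'. After: A=18 B=0 C=0 D=0 ZF=1 PC=1
Step 8: PC=1 exec 'MOV A, 9'. After: A=9 B=0 C=0 D=0 ZF=1 PC=2
State after step 8 equals state after step 2: the program is in a cycle of length 6 and will never halt.

Answer: no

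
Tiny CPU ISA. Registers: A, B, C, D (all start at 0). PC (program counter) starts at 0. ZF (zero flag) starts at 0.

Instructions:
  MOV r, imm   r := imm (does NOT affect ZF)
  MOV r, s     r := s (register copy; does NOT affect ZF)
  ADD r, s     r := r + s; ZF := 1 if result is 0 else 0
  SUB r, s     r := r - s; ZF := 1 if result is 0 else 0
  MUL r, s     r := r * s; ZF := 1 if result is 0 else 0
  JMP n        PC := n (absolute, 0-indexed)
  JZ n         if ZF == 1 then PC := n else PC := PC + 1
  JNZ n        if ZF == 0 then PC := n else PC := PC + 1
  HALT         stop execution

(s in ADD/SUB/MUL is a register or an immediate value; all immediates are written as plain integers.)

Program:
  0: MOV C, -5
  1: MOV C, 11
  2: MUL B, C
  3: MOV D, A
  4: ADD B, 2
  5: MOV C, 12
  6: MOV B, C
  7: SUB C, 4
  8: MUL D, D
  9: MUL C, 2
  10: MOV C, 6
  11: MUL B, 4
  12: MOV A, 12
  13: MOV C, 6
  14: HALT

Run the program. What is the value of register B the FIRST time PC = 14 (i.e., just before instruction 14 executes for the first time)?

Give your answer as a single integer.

Step 1: PC=0 exec 'MOV C, -5'. After: A=0 B=0 C=-5 D=0 ZF=0 PC=1
Step 2: PC=1 exec 'MOV C, 11'. After: A=0 B=0 C=11 D=0 ZF=0 PC=2
Step 3: PC=2 exec 'MUL B, C'. After: A=0 B=0 C=11 D=0 ZF=1 PC=3
Step 4: PC=3 exec 'MOV D, A'. After: A=0 B=0 C=11 D=0 ZF=1 PC=4
Step 5: PC=4 exec 'ADD B, 2'. After: A=0 B=2 C=11 D=0 ZF=0 PC=5
Step 6: PC=5 exec 'MOV C, 12'. After: A=0 B=2 C=12 D=0 ZF=0 PC=6
Step 7: PC=6 exec 'MOV B, C'. After: A=0 B=12 C=12 D=0 ZF=0 PC=7
Step 8: PC=7 exec 'SUB C, 4'. After: A=0 B=12 C=8 D=0 ZF=0 PC=8
Step 9: PC=8 exec 'MUL D, D'. After: A=0 B=12 C=8 D=0 ZF=1 PC=9
Step 10: PC=9 exec 'MUL C, 2'. After: A=0 B=12 C=16 D=0 ZF=0 PC=10
Step 11: PC=10 exec 'MOV C, 6'. After: A=0 B=12 C=6 D=0 ZF=0 PC=11
Step 12: PC=11 exec 'MUL B, 4'. After: A=0 B=48 C=6 D=0 ZF=0 PC=12
Step 13: PC=12 exec 'MOV A, 12'. After: A=12 B=48 C=6 D=0 ZF=0 PC=13
Step 14: PC=13 exec 'MOV C, 6'. After: A=12 B=48 C=6 D=0 ZF=0 PC=14
First time PC=14: B=48

48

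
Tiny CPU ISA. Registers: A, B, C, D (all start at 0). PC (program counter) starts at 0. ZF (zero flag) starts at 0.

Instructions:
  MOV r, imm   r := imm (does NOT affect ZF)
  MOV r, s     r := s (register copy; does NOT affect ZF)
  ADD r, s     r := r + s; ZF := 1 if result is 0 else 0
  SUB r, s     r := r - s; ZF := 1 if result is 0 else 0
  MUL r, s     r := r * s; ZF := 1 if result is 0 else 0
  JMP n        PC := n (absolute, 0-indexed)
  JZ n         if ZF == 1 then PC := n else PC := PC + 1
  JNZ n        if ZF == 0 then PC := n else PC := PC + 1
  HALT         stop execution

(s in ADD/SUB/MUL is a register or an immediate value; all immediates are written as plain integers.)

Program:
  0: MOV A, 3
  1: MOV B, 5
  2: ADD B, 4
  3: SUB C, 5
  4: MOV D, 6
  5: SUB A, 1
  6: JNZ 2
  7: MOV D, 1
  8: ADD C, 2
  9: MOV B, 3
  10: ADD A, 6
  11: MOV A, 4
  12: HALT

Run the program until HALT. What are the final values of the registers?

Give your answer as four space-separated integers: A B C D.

Step 1: PC=0 exec 'MOV A, 3'. After: A=3 B=0 C=0 D=0 ZF=0 PC=1
Step 2: PC=1 exec 'MOV B, 5'. After: A=3 B=5 C=0 D=0 ZF=0 PC=2
Step 3: PC=2 exec 'ADD B, 4'. After: A=3 B=9 C=0 D=0 ZF=0 PC=3
Step 4: PC=3 exec 'SUB C, 5'. After: A=3 B=9 C=-5 D=0 ZF=0 PC=4
Step 5: PC=4 exec 'MOV D, 6'. After: A=3 B=9 C=-5 D=6 ZF=0 PC=5
Step 6: PC=5 exec 'SUB A, 1'. After: A=2 B=9 C=-5 D=6 ZF=0 PC=6
Step 7: PC=6 exec 'JNZ 2'. After: A=2 B=9 C=-5 D=6 ZF=0 PC=2
Step 8: PC=2 exec 'ADD B, 4'. After: A=2 B=13 C=-5 D=6 ZF=0 PC=3
Step 9: PC=3 exec 'SUB C, 5'. After: A=2 B=13 C=-10 D=6 ZF=0 PC=4
Step 10: PC=4 exec 'MOV D, 6'. After: A=2 B=13 C=-10 D=6 ZF=0 PC=5
Step 11: PC=5 exec 'SUB A, 1'. After: A=1 B=13 C=-10 D=6 ZF=0 PC=6
Step 12: PC=6 exec 'JNZ 2'. After: A=1 B=13 C=-10 D=6 ZF=0 PC=2
Step 13: PC=2 exec 'ADD B, 4'. After: A=1 B=17 C=-10 D=6 ZF=0 PC=3
Step 14: PC=3 exec 'SUB C, 5'. After: A=1 B=17 C=-15 D=6 ZF=0 PC=4
Step 15: PC=4 exec 'MOV D, 6'. After: A=1 B=17 C=-15 D=6 ZF=0 PC=5
Step 16: PC=5 exec 'SUB A, 1'. After: A=0 B=17 C=-15 D=6 ZF=1 PC=6
Step 17: PC=6 exec 'JNZ 2'. After: A=0 B=17 C=-15 D=6 ZF=1 PC=7
Step 18: PC=7 exec 'MOV D, 1'. After: A=0 B=17 C=-15 D=1 ZF=1 PC=8
Step 19: PC=8 exec 'ADD C, 2'. After: A=0 B=17 C=-13 D=1 ZF=0 PC=9
Step 20: PC=9 exec 'MOV B, 3'. After: A=0 B=3 C=-13 D=1 ZF=0 PC=10
Step 21: PC=10 exec 'ADD A, 6'. After: A=6 B=3 C=-13 D=1 ZF=0 PC=11
Step 22: PC=11 exec 'MOV A, 4'. After: A=4 B=3 C=-13 D=1 ZF=0 PC=12
Step 23: PC=12 exec 'HALT'. After: A=4 B=3 C=-13 D=1 ZF=0 PC=12 HALTED

Answer: 4 3 -13 1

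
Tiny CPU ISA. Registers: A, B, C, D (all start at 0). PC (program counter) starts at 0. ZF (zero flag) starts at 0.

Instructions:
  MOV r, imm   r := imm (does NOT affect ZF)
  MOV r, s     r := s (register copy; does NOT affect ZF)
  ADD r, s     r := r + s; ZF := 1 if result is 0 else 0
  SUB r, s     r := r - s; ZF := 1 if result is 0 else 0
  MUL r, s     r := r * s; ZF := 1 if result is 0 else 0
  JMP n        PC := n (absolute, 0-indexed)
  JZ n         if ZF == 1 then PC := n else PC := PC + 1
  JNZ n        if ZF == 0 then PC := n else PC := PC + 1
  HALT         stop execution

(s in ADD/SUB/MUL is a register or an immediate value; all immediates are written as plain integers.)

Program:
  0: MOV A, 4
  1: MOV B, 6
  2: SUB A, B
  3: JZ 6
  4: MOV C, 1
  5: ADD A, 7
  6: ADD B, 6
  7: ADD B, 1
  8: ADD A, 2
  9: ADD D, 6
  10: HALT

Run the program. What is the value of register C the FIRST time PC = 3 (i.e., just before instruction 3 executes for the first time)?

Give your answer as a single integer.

Step 1: PC=0 exec 'MOV A, 4'. After: A=4 B=0 C=0 D=0 ZF=0 PC=1
Step 2: PC=1 exec 'MOV B, 6'. After: A=4 B=6 C=0 D=0 ZF=0 PC=2
Step 3: PC=2 exec 'SUB A, B'. After: A=-2 B=6 C=0 D=0 ZF=0 PC=3
First time PC=3: C=0

0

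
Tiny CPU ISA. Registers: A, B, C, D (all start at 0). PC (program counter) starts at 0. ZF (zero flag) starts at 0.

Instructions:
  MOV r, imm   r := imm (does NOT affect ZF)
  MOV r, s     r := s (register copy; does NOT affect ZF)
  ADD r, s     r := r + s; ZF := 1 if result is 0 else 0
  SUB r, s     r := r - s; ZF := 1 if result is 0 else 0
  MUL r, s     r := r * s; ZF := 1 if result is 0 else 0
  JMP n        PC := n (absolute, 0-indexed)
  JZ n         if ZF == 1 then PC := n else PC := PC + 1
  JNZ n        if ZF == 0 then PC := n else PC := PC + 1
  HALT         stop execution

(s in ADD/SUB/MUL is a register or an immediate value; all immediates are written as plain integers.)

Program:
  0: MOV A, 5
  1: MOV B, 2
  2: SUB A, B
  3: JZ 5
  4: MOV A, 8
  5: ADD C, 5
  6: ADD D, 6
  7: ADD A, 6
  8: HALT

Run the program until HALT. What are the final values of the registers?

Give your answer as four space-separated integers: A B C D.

Answer: 14 2 5 6

Derivation:
Step 1: PC=0 exec 'MOV A, 5'. After: A=5 B=0 C=0 D=0 ZF=0 PC=1
Step 2: PC=1 exec 'MOV B, 2'. After: A=5 B=2 C=0 D=0 ZF=0 PC=2
Step 3: PC=2 exec 'SUB A, B'. After: A=3 B=2 C=0 D=0 ZF=0 PC=3
Step 4: PC=3 exec 'JZ 5'. After: A=3 B=2 C=0 D=0 ZF=0 PC=4
Step 5: PC=4 exec 'MOV A, 8'. After: A=8 B=2 C=0 D=0 ZF=0 PC=5
Step 6: PC=5 exec 'ADD C, 5'. After: A=8 B=2 C=5 D=0 ZF=0 PC=6
Step 7: PC=6 exec 'ADD D, 6'. After: A=8 B=2 C=5 D=6 ZF=0 PC=7
Step 8: PC=7 exec 'ADD A, 6'. After: A=14 B=2 C=5 D=6 ZF=0 PC=8
Step 9: PC=8 exec 'HALT'. After: A=14 B=2 C=5 D=6 ZF=0 PC=8 HALTED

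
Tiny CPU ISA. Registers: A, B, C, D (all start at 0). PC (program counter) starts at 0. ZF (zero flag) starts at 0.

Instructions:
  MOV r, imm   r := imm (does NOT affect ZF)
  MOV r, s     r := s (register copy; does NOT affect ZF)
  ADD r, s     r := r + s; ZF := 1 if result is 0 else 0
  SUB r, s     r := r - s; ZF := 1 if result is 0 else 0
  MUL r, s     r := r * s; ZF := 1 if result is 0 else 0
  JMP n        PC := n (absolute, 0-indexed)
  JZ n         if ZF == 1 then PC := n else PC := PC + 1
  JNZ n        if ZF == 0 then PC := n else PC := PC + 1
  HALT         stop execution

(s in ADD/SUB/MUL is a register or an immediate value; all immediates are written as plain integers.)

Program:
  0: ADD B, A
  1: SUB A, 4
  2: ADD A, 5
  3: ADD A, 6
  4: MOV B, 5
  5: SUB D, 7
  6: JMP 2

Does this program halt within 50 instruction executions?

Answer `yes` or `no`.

Step 1: PC=0 exec 'ADD B, A'. After: A=0 B=0 C=0 D=0 ZF=1 PC=1
Step 2: PC=1 exec 'SUB A, 4'. After: A=-4 B=0 C=0 D=0 ZF=0 PC=2
Step 3: PC=2 exec 'ADD A, 5'. After: A=1 B=0 C=0 D=0 ZF=0 PC=3
Step 4: PC=3 exec 'ADD A, 6'. After: A=7 B=0 C=0 D=0 ZF=0 PC=4
Step 5: PC=4 exec 'MOV B, 5'. After: A=7 B=5 C=0 D=0 ZF=0 PC=5
Step 6: PC=5 exec 'SUB D, 7'. After: A=7 B=5 C=0 D=-7 ZF=0 PC=6
Step 7: PC=6 exec 'JMP 2'. After: A=7 B=5 C=0 D=-7 ZF=0 PC=2
Step 8: PC=2 exec 'ADD A, 5'. After: A=12 B=5 C=0 D=-7 ZF=0 PC=3
Step 9: PC=3 exec 'ADD A, 6'. After: A=18 B=5 C=0 D=-7 ZF=0 PC=4
Step 10: PC=4 exec 'MOV B, 5'. After: A=18 B=5 C=0 D=-7 ZF=0 PC=5
Step 11: PC=5 exec 'SUB D, 7'. After: A=18 B=5 C=0 D=-14 ZF=0 PC=6
Step 12: PC=6 exec 'JMP 2'. After: A=18 B=5 C=0 D=-14 ZF=0 PC=2
Step 13: PC=2 exec 'ADD A, 5'. After: A=23 B=5 C=0 D=-14 ZF=0 PC=3
Step 14: PC=3 exec 'ADD A, 6'. After: A=29 B=5 C=0 D=-14 ZF=0 PC=4
Step 15: PC=4 exec 'MOV B, 5'. After: A=29 B=5 C=0 D=-14 ZF=0 PC=5
After 50 steps: not halted. PC revisits the same instructions with no path to HALT; will never halt.

Answer: no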